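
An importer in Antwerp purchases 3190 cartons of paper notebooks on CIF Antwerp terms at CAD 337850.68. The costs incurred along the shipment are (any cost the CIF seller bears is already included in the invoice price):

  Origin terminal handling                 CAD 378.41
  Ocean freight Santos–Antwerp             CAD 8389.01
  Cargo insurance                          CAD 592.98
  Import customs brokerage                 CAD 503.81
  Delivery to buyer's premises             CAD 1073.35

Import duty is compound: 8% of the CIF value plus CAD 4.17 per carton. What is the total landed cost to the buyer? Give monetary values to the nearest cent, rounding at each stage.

Total landed cost: CAD 379758.19

CIF: the seller pays costs through ocean freight and marine insurance to the destination port.
Already in the invoice (seller's account under CIF): origin terminal, freight, insurance — exclude.
The CIF price already equals the CIF value: 337850.68
Ad valorem component: 337850.68 × 8% = 27028.05
Specific component: 3190 × 4.17 = 13302.30
Import duty = 27028.05 + 13302.30 = 40330.35
Buyer bears: brokerage 503.81 + delivery 1073.35 + duty 40330.35 = 41907.51
Landed cost = invoice 337850.68 + 41907.51 = 379758.19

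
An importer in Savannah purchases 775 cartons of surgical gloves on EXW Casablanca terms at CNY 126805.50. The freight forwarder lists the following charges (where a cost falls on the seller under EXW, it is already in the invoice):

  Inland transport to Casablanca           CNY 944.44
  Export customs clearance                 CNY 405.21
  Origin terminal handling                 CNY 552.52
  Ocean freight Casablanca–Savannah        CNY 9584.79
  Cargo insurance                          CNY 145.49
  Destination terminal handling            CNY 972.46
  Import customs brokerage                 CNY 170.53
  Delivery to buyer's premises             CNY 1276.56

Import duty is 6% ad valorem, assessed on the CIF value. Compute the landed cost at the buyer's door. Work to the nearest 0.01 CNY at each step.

Total landed cost: CNY 149163.78

EXW: the seller makes goods available at their premises; the buyer bears all onward costs.
CIF value = EXW price + inland to port + export clearance + origin terminal + freight + insurance = 126805.50 + 944.44 + 405.21 + 552.52 + 9584.79 + 145.49 = 138437.95
Import duty = 138437.95 × 6% = 8306.28
Buyer bears: inland to port 944.44 + export clearance 405.21 + origin terminal 552.52 + freight 9584.79 + insurance 145.49 + destination terminal 972.46 + brokerage 170.53 + delivery 1276.56 + duty 8306.28 = 22358.28
Landed cost = invoice 126805.50 + 22358.28 = 149163.78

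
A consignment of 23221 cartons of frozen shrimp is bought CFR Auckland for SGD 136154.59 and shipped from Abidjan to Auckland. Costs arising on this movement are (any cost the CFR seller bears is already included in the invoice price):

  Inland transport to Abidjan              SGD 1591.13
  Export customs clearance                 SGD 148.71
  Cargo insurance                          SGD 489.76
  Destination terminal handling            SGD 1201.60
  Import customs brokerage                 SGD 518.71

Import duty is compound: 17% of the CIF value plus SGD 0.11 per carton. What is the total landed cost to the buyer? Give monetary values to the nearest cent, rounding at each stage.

Total landed cost: SGD 164148.51

CFR: the seller pays costs through ocean freight to the destination port, but not insurance.
Already in the invoice (seller's account under CFR): inland to port, export clearance — exclude.
CIF value = CFR price + insurance = 136154.59 + 489.76 = 136644.35
Ad valorem component: 136644.35 × 17% = 23229.54
Specific component: 23221 × 0.11 = 2554.31
Import duty = 23229.54 + 2554.31 = 25783.85
Buyer bears: insurance 489.76 + destination terminal 1201.60 + brokerage 518.71 + duty 25783.85 = 27993.92
Landed cost = invoice 136154.59 + 27993.92 = 164148.51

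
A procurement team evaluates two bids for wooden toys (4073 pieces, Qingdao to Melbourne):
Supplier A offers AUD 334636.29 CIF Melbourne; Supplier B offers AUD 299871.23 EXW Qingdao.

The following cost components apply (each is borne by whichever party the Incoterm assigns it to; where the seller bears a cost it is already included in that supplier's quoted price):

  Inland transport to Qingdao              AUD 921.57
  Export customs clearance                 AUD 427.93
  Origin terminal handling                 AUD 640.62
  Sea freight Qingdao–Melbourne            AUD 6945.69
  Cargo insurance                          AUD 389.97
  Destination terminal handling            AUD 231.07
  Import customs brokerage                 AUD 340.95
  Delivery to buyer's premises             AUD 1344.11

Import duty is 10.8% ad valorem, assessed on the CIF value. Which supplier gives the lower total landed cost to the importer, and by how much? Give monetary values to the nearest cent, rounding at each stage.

Supplier A (CIF):
The CIF price already equals the CIF value: 334636.29
Import duty = 334636.29 × 10.8% = 36140.72
Buyer bears (A): 231.07 + 340.95 + 1344.11 = 1916.13
Landed cost (A) = invoice 334636.29 + 1916.13 + duty 36140.72 = 372693.14
Supplier B (EXW):
CIF value = EXW price + inland to port + export clearance + origin terminal + freight + insurance = 299871.23 + 921.57 + 427.93 + 640.62 + 6945.69 + 389.97 = 309197.01
Import duty = 309197.01 × 10.8% = 33393.28
Buyer bears (B): 921.57 + 427.93 + 640.62 + 6945.69 + 389.97 + 231.07 + 340.95 + 1344.11 = 11241.91
Landed cost (B) = invoice 299871.23 + 11241.91 + duty 33393.28 = 344506.42
Difference = |372693.14 − 344506.42| = 28186.72

Supplier B is cheaper by AUD 28186.72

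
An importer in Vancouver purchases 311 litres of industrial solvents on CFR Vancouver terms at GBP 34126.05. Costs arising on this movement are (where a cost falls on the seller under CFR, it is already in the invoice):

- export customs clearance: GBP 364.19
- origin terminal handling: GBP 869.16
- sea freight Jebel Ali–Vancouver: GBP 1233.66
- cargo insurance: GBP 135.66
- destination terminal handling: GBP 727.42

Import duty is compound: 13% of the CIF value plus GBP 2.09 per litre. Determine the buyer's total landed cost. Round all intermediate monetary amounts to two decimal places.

Total landed cost: GBP 40093.14

CFR: the seller pays costs through ocean freight to the destination port, but not insurance.
Already in the invoice (seller's account under CFR): export clearance, origin terminal, freight — exclude.
CIF value = CFR price + insurance = 34126.05 + 135.66 = 34261.71
Ad valorem component: 34261.71 × 13% = 4454.02
Specific component: 311 × 2.09 = 649.99
Import duty = 4454.02 + 649.99 = 5104.01
Buyer bears: insurance 135.66 + destination terminal 727.42 + duty 5104.01 = 5967.09
Landed cost = invoice 34126.05 + 5967.09 = 40093.14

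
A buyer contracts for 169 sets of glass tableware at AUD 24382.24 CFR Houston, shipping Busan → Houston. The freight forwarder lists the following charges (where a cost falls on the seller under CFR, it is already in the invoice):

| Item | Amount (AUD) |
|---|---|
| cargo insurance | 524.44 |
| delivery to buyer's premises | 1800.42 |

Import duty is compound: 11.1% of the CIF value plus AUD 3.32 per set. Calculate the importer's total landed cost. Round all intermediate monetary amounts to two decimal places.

Total landed cost: AUD 30032.82

CFR: the seller pays costs through ocean freight to the destination port, but not insurance.
CIF value = CFR price + insurance = 24382.24 + 524.44 = 24906.68
Ad valorem component: 24906.68 × 11.1% = 2764.64
Specific component: 169 × 3.32 = 561.08
Import duty = 2764.64 + 561.08 = 3325.72
Buyer bears: insurance 524.44 + delivery 1800.42 + duty 3325.72 = 5650.58
Landed cost = invoice 24382.24 + 5650.58 = 30032.82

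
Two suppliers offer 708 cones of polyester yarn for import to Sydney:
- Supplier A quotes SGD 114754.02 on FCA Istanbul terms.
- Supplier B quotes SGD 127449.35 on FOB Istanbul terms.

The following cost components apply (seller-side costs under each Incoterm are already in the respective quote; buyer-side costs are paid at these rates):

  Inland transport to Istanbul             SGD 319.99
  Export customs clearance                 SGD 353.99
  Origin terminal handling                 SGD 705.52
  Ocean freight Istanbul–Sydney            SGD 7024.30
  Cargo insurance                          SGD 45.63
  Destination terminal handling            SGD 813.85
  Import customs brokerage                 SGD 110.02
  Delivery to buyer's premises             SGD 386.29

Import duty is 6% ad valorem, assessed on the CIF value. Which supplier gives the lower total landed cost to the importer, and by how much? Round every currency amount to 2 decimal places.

Supplier A (FCA):
CIF value = FCA price + origin terminal + freight + insurance = 114754.02 + 705.52 + 7024.30 + 45.63 = 122529.47
Import duty = 122529.47 × 6% = 7351.77
Buyer bears (A): 705.52 + 7024.30 + 45.63 + 813.85 + 110.02 + 386.29 = 9085.61
Landed cost (A) = invoice 114754.02 + 9085.61 + duty 7351.77 = 131191.40
Supplier B (FOB):
CIF value = FOB price + freight + insurance = 127449.35 + 7024.30 + 45.63 = 134519.28
Import duty = 134519.28 × 6% = 8071.16
Buyer bears (B): 7024.30 + 45.63 + 813.85 + 110.02 + 386.29 = 8380.09
Landed cost (B) = invoice 127449.35 + 8380.09 + duty 8071.16 = 143900.60
Difference = |131191.40 − 143900.60| = 12709.20

Supplier A is cheaper by SGD 12709.20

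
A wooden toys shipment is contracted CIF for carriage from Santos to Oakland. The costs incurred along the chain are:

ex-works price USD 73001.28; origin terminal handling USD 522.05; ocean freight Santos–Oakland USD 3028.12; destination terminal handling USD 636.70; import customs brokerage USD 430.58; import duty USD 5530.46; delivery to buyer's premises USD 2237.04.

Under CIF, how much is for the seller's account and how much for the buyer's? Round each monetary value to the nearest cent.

CIF: the seller pays costs through ocean freight and marine insurance to the destination port.
Seller's account: goods 73001.28 + origin terminal 522.05 + freight 3028.12 = 76551.45
Buyer's account: destination terminal 636.70 + brokerage 430.58 + duty 5530.46 + delivery 2237.04 = 8834.78

Seller: USD 76551.45; buyer: USD 8834.78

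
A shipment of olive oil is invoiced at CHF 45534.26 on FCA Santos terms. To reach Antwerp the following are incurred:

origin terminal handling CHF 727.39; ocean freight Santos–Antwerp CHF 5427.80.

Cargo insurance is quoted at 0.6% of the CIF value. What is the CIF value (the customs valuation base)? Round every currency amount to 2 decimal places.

Let C be the CIF value. C = FCA price + pre-shipment costs + freight + 0.6% × C
C − 0.6% × C = 45534.26 + 727.39 + 5427.80
0.994 × C = 51689.45
C = 51689.45 / 0.994 = 52001.46
Insurance premium = 0.6% × 52001.46 = 312.01

CIF value: CHF 52001.46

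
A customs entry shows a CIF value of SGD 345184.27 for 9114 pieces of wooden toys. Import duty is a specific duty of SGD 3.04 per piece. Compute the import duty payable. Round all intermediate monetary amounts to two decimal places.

Import duty = 9114 × 3.04 = 27706.56

Import duty: SGD 27706.56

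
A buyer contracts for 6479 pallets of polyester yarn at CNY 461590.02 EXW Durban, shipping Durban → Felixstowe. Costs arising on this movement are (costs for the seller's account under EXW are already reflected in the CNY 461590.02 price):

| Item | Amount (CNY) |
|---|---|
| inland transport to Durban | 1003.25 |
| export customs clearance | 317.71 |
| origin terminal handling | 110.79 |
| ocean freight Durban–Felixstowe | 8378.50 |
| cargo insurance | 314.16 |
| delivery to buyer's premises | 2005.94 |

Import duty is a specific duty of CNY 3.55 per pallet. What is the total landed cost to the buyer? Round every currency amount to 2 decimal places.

Total landed cost: CNY 496720.82

EXW: the seller makes goods available at their premises; the buyer bears all onward costs.
CIF value = EXW price + inland to port + export clearance + origin terminal + freight + insurance = 461590.02 + 1003.25 + 317.71 + 110.79 + 8378.50 + 314.16 = 471714.43
Import duty = 6479 × 3.55 = 23000.45
Buyer bears: inland to port 1003.25 + export clearance 317.71 + origin terminal 110.79 + freight 8378.50 + insurance 314.16 + delivery 2005.94 + duty 23000.45 = 35130.80
Landed cost = invoice 461590.02 + 35130.80 = 496720.82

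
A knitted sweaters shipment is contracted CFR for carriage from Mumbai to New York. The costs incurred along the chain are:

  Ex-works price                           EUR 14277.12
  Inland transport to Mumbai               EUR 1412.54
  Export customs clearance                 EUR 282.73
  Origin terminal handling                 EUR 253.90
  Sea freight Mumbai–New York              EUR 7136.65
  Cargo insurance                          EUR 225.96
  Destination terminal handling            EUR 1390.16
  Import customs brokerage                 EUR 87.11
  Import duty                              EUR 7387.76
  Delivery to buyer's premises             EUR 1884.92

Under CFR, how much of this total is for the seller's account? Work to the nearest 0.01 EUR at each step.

Seller's account: EUR 23362.94

CFR: the seller pays costs through ocean freight to the destination port, but not insurance.
Seller's account: goods 14277.12 + inland to port 1412.54 + export clearance 282.73 + origin terminal 253.90 + freight 7136.65 = 23362.94
Buyer's account: insurance 225.96 + destination terminal 1390.16 + brokerage 87.11 + duty 7387.76 + delivery 1884.92 = 10975.91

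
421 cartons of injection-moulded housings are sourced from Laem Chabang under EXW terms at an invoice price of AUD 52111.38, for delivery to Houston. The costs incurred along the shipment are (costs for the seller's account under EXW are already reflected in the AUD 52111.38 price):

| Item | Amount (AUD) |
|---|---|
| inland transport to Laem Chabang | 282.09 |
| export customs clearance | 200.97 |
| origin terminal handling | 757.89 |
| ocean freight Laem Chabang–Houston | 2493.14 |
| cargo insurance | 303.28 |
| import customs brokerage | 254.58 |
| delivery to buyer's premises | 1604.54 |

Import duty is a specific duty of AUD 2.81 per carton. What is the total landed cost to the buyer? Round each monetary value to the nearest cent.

Total landed cost: AUD 59190.88

EXW: the seller makes goods available at their premises; the buyer bears all onward costs.
CIF value = EXW price + inland to port + export clearance + origin terminal + freight + insurance = 52111.38 + 282.09 + 200.97 + 757.89 + 2493.14 + 303.28 = 56148.75
Import duty = 421 × 2.81 = 1183.01
Buyer bears: inland to port 282.09 + export clearance 200.97 + origin terminal 757.89 + freight 2493.14 + insurance 303.28 + brokerage 254.58 + delivery 1604.54 + duty 1183.01 = 7079.50
Landed cost = invoice 52111.38 + 7079.50 = 59190.88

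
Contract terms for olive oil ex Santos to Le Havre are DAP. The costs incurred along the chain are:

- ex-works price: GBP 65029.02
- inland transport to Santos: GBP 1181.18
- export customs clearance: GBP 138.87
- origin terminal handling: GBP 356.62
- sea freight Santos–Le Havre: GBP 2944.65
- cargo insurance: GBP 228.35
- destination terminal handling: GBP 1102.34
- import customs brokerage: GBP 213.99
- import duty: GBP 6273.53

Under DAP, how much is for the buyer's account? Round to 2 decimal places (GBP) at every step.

DAP: the seller bears all costs to the named destination except import duty and clearance.
Seller's account: goods 65029.02 + inland to port 1181.18 + export clearance 138.87 + origin terminal 356.62 + freight 2944.65 + insurance 228.35 + destination terminal 1102.34 = 70981.03
Buyer's account: brokerage 213.99 + duty 6273.53 = 6487.52

Buyer's account: GBP 6487.52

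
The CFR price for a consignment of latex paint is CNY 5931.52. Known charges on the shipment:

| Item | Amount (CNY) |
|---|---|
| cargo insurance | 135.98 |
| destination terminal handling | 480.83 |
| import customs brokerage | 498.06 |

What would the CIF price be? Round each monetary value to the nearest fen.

CIF price: CNY 6067.50

Not relevant to the conversion: destination terminal, brokerage — on the buyer under both terms; not part of either seller's price.
From CFR to CIF, the seller additionally bears: insurance.
CIF price = 5931.52 + 135.98 = 6067.50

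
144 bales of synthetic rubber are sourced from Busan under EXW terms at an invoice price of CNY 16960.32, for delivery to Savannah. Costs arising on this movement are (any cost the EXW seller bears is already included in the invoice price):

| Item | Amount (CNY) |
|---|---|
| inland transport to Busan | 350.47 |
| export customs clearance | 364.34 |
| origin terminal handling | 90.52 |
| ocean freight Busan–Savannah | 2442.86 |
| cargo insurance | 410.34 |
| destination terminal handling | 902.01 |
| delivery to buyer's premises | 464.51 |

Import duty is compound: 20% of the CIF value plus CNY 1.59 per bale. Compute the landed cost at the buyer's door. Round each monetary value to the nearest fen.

EXW: the seller makes goods available at their premises; the buyer bears all onward costs.
CIF value = EXW price + inland to port + export clearance + origin terminal + freight + insurance = 16960.32 + 350.47 + 364.34 + 90.52 + 2442.86 + 410.34 = 20618.85
Ad valorem component: 20618.85 × 20% = 4123.77
Specific component: 144 × 1.59 = 228.96
Import duty = 4123.77 + 228.96 = 4352.73
Buyer bears: inland to port 350.47 + export clearance 364.34 + origin terminal 90.52 + freight 2442.86 + insurance 410.34 + destination terminal 902.01 + delivery 464.51 + duty 4352.73 = 9377.78
Landed cost = invoice 16960.32 + 9377.78 = 26338.10

Total landed cost: CNY 26338.10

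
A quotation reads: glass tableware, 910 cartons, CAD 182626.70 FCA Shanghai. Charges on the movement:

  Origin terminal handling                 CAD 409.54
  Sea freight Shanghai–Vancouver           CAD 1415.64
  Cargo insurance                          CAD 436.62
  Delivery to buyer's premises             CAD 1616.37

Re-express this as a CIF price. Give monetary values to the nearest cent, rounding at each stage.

CIF price: CAD 184888.50

Not relevant to the conversion: delivery — on the buyer under both terms; not part of either seller's price.
From FCA to CIF, the seller additionally bears: origin terminal, freight, insurance.
CIF price = 182626.70 + 409.54 + 1415.64 + 436.62 = 184888.50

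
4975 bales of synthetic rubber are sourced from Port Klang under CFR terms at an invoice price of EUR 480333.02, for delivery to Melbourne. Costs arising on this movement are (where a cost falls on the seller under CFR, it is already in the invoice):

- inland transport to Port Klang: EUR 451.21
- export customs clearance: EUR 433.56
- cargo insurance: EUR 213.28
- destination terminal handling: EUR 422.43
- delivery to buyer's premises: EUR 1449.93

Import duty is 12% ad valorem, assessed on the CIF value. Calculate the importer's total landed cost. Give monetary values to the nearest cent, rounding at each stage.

Total landed cost: EUR 540084.22

CFR: the seller pays costs through ocean freight to the destination port, but not insurance.
Already in the invoice (seller's account under CFR): inland to port, export clearance — exclude.
CIF value = CFR price + insurance = 480333.02 + 213.28 = 480546.30
Import duty = 480546.30 × 12% = 57665.56
Buyer bears: insurance 213.28 + destination terminal 422.43 + delivery 1449.93 + duty 57665.56 = 59751.20
Landed cost = invoice 480333.02 + 59751.20 = 540084.22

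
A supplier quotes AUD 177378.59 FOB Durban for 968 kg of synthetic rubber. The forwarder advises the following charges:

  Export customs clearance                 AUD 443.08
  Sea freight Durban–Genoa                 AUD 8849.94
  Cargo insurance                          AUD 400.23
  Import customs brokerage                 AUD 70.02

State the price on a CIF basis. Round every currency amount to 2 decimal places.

Not relevant to the conversion: export clearance — on the seller under both FOB and CIF; already in the FOB price and stays in the CIF price. brokerage — on the buyer under both terms; not part of either seller's price.
From FOB to CIF, the seller additionally bears: freight, insurance.
CIF price = 177378.59 + 8849.94 + 400.23 = 186628.76

CIF price: AUD 186628.76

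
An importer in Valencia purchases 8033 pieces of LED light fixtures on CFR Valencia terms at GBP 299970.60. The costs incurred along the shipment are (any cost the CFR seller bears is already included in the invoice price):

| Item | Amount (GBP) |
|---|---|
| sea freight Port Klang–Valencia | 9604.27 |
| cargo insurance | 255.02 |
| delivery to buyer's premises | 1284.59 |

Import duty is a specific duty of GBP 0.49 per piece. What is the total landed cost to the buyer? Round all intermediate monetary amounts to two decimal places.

CFR: the seller pays costs through ocean freight to the destination port, but not insurance.
Already in the invoice (seller's account under CFR): freight — exclude.
CIF value = CFR price + insurance = 299970.60 + 255.02 = 300225.62
Import duty = 8033 × 0.49 = 3936.17
Buyer bears: insurance 255.02 + delivery 1284.59 + duty 3936.17 = 5475.78
Landed cost = invoice 299970.60 + 5475.78 = 305446.38

Total landed cost: GBP 305446.38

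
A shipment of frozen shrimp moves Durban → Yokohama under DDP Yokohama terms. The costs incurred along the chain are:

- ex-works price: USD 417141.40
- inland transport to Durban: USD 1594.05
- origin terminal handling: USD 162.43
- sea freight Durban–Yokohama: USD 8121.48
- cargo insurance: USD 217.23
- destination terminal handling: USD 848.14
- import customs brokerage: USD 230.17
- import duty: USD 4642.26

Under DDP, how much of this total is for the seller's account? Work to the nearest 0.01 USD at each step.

DDP: the seller bears all costs including import duty.
Seller's account: goods 417141.40 + inland to port 1594.05 + origin terminal 162.43 + freight 8121.48 + insurance 217.23 + destination terminal 848.14 + brokerage 230.17 + duty 4642.26 = 432957.16
Buyer's account: 0.00

Seller's account: USD 432957.16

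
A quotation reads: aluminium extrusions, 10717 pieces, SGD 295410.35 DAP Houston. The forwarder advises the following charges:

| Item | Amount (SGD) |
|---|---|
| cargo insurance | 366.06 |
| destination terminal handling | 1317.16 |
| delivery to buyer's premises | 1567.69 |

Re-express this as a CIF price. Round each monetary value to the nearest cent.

CIF price: SGD 292525.50

Not relevant to the conversion: insurance — on the seller under both DAP and CIF; already in the DAP price and stays in the CIF price.
From DAP to CIF, the seller no longer bears: destination terminal, delivery.
CIF price = 295410.35 − 1317.16 − 1567.69 = 292525.50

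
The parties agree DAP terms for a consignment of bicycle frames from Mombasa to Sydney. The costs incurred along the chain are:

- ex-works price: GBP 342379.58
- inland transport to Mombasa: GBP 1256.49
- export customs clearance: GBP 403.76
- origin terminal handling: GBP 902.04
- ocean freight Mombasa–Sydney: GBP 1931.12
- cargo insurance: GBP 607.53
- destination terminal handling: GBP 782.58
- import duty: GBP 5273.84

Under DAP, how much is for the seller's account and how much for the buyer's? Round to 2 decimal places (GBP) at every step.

DAP: the seller bears all costs to the named destination except import duty and clearance.
Seller's account: goods 342379.58 + inland to port 1256.49 + export clearance 403.76 + origin terminal 902.04 + freight 1931.12 + insurance 607.53 + destination terminal 782.58 = 348263.10
Buyer's account: duty 5273.84 = 5273.84

Seller: GBP 348263.10; buyer: GBP 5273.84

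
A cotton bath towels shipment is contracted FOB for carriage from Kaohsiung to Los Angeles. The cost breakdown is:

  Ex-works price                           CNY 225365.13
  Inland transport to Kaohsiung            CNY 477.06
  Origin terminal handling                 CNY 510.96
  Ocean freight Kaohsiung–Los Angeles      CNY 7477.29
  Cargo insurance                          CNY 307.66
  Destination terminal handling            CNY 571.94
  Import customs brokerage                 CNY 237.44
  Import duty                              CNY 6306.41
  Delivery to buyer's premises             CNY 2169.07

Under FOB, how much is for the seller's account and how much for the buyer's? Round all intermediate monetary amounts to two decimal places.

Seller: CNY 226353.15; buyer: CNY 17069.81

FOB: the seller bears costs until goods are on board at the origin port; the buyer bears freight, insurance and all costs thereafter.
Seller's account: goods 225365.13 + inland to port 477.06 + origin terminal 510.96 = 226353.15
Buyer's account: freight 7477.29 + insurance 307.66 + destination terminal 571.94 + brokerage 237.44 + duty 6306.41 + delivery 2169.07 = 17069.81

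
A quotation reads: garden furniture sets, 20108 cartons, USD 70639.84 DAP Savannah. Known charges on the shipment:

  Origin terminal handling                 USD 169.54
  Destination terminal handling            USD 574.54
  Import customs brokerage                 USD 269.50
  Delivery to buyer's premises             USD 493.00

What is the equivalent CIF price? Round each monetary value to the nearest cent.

Not relevant to the conversion: origin terminal — on the seller under both DAP and CIF; already in the DAP price and stays in the CIF price. brokerage — on the buyer under both terms; not part of either seller's price.
From DAP to CIF, the seller no longer bears: destination terminal, delivery.
CIF price = 70639.84 − 574.54 − 493.00 = 69572.30

CIF price: USD 69572.30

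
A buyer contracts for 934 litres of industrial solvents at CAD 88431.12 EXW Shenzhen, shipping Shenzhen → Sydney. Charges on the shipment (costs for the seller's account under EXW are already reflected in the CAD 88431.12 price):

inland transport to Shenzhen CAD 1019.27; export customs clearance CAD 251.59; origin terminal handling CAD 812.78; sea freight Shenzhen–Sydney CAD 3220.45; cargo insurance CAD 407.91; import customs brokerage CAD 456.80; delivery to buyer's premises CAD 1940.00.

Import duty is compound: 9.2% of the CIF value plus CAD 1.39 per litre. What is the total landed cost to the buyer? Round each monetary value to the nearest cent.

EXW: the seller makes goods available at their premises; the buyer bears all onward costs.
CIF value = EXW price + inland to port + export clearance + origin terminal + freight + insurance = 88431.12 + 1019.27 + 251.59 + 812.78 + 3220.45 + 407.91 = 94143.12
Ad valorem component: 94143.12 × 9.2% = 8661.17
Specific component: 934 × 1.39 = 1298.26
Import duty = 8661.17 + 1298.26 = 9959.43
Buyer bears: inland to port 1019.27 + export clearance 251.59 + origin terminal 812.78 + freight 3220.45 + insurance 407.91 + brokerage 456.80 + delivery 1940.00 + duty 9959.43 = 18068.23
Landed cost = invoice 88431.12 + 18068.23 = 106499.35

Total landed cost: CAD 106499.35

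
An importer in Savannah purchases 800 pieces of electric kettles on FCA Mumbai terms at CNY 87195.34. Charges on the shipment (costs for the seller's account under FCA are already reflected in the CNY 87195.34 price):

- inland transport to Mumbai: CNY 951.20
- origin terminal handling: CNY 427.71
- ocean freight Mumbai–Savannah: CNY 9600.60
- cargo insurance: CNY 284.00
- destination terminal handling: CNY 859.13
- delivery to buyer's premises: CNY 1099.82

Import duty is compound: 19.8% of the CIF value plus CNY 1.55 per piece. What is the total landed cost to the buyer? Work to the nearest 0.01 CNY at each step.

FCA: the seller delivers export-cleared goods to the carrier; the buyer bears costs from that point.
Already in the invoice (seller's account under FCA): inland to port — exclude.
CIF value = FCA price + origin terminal + freight + insurance = 87195.34 + 427.71 + 9600.60 + 284.00 = 97507.65
Ad valorem component: 97507.65 × 19.8% = 19306.51
Specific component: 800 × 1.55 = 1240.00
Import duty = 19306.51 + 1240.00 = 20546.51
Buyer bears: origin terminal 427.71 + freight 9600.60 + insurance 284.00 + destination terminal 859.13 + delivery 1099.82 + duty 20546.51 = 32817.77
Landed cost = invoice 87195.34 + 32817.77 = 120013.11

Total landed cost: CNY 120013.11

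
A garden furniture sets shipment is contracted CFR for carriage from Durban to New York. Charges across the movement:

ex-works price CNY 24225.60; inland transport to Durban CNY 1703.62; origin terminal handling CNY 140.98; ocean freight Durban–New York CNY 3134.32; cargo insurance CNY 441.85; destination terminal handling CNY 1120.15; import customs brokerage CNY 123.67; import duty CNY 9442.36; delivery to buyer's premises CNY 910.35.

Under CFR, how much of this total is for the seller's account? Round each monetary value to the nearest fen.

CFR: the seller pays costs through ocean freight to the destination port, but not insurance.
Seller's account: goods 24225.60 + inland to port 1703.62 + origin terminal 140.98 + freight 3134.32 = 29204.52
Buyer's account: insurance 441.85 + destination terminal 1120.15 + brokerage 123.67 + duty 9442.36 + delivery 910.35 = 12038.38

Seller's account: CNY 29204.52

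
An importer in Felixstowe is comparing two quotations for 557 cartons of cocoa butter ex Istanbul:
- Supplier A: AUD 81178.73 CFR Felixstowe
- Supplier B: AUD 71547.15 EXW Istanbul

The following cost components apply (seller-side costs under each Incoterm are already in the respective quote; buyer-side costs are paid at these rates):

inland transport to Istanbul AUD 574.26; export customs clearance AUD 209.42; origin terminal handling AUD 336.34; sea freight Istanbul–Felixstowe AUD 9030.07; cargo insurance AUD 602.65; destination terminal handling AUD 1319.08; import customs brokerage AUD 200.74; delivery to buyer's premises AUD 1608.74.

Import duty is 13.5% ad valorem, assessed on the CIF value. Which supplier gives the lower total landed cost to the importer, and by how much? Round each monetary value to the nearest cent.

Supplier A is cheaper by AUD 588.51

Supplier A (CFR):
CIF value = CFR price + insurance = 81178.73 + 602.65 = 81781.38
Import duty = 81781.38 × 13.5% = 11040.49
Buyer bears (A): 602.65 + 1319.08 + 200.74 + 1608.74 = 3731.21
Landed cost (A) = invoice 81178.73 + 3731.21 + duty 11040.49 = 95950.43
Supplier B (EXW):
CIF value = EXW price + inland to port + export clearance + origin terminal + freight + insurance = 71547.15 + 574.26 + 209.42 + 336.34 + 9030.07 + 602.65 = 82299.89
Import duty = 82299.89 × 13.5% = 11110.49
Buyer bears (B): 574.26 + 209.42 + 336.34 + 9030.07 + 602.65 + 1319.08 + 200.74 + 1608.74 = 13881.30
Landed cost (B) = invoice 71547.15 + 13881.30 + duty 11110.49 = 96538.94
Difference = |95950.43 − 96538.94| = 588.51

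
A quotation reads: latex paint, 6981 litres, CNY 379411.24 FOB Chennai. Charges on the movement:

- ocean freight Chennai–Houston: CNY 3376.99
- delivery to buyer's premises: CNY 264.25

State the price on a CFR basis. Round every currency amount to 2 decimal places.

Not relevant to the conversion: delivery — on the buyer under both terms; not part of either seller's price.
From FOB to CFR, the seller additionally bears: freight.
CFR price = 379411.24 + 3376.99 = 382788.23

CFR price: CNY 382788.23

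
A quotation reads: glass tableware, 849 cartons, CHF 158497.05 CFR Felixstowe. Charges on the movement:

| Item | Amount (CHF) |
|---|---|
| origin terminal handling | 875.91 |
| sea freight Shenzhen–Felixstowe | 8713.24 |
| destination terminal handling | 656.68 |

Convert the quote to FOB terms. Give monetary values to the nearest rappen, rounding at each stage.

Not relevant to the conversion: origin terminal — on the seller under both CFR and FOB; already in the CFR price and stays in the FOB price. destination terminal — on the buyer under both terms; not part of either seller's price.
From CFR to FOB, the seller no longer bears: freight.
FOB price = 158497.05 − 8713.24 = 149783.81

FOB price: CHF 149783.81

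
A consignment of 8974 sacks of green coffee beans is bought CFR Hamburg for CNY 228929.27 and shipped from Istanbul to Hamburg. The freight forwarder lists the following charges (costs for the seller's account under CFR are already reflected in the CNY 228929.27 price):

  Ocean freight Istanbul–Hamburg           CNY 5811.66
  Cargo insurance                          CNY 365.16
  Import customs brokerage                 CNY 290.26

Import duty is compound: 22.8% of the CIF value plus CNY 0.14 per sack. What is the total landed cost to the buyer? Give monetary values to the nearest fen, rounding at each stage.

CFR: the seller pays costs through ocean freight to the destination port, but not insurance.
Already in the invoice (seller's account under CFR): freight — exclude.
CIF value = CFR price + insurance = 228929.27 + 365.16 = 229294.43
Ad valorem component: 229294.43 × 22.8% = 52279.13
Specific component: 8974 × 0.14 = 1256.36
Import duty = 52279.13 + 1256.36 = 53535.49
Buyer bears: insurance 365.16 + brokerage 290.26 + duty 53535.49 = 54190.91
Landed cost = invoice 228929.27 + 54190.91 = 283120.18

Total landed cost: CNY 283120.18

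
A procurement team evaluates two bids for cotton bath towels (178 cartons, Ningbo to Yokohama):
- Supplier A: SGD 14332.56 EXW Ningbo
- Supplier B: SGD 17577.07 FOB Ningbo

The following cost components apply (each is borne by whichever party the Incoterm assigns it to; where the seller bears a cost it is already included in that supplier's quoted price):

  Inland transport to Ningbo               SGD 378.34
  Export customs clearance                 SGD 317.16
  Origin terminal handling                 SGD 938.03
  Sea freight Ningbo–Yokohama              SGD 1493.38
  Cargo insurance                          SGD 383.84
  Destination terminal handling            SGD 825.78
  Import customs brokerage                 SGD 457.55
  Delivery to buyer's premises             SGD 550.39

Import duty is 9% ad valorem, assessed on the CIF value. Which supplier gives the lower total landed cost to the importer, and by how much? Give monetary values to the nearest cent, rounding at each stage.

Supplier A (EXW):
CIF value = EXW price + inland to port + export clearance + origin terminal + freight + insurance = 14332.56 + 378.34 + 317.16 + 938.03 + 1493.38 + 383.84 = 17843.31
Import duty = 17843.31 × 9% = 1605.90
Buyer bears (A): 378.34 + 317.16 + 938.03 + 1493.38 + 383.84 + 825.78 + 457.55 + 550.39 = 5344.47
Landed cost (A) = invoice 14332.56 + 5344.47 + duty 1605.90 = 21282.93
Supplier B (FOB):
CIF value = FOB price + freight + insurance = 17577.07 + 1493.38 + 383.84 = 19454.29
Import duty = 19454.29 × 9% = 1750.89
Buyer bears (B): 1493.38 + 383.84 + 825.78 + 457.55 + 550.39 = 3710.94
Landed cost (B) = invoice 17577.07 + 3710.94 + duty 1750.89 = 23038.90
Difference = |21282.93 − 23038.90| = 1755.97

Supplier A is cheaper by SGD 1755.97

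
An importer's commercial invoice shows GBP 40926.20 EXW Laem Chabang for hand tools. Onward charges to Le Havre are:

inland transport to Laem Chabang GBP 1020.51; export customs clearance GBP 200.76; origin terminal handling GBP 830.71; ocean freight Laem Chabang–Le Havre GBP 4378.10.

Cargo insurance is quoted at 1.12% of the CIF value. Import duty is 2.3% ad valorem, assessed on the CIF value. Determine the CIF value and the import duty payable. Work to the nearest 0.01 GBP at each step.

Let C be the CIF value. C = EXW price + pre-shipment costs + freight + 1.12% × C
C − 1.12% × C = 40926.20 + 1020.51 + 200.76 + 830.71 + 4378.10
0.9888 × C = 47356.28
C = 47356.28 / 0.9888 = 47892.68
Insurance premium = 1.12% × 47892.68 = 536.40
Import duty = 47892.68 × 2.3% = 1101.53

CIF value: GBP 47892.68; import duty: GBP 1101.53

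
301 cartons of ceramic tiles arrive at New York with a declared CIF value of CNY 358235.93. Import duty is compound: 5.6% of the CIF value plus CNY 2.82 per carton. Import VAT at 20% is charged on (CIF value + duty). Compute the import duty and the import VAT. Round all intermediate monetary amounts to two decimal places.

Ad valorem component: 358235.93 × 5.6% = 20061.21
Specific component: 301 × 2.82 = 848.82
Import duty = 20061.21 + 848.82 = 20910.03
VAT base = CIF + duty = 358235.93 + 20910.03 = 379145.96
Import VAT = 379145.96 × 20% = 75829.19

Import duty: CNY 20910.03; import VAT: CNY 75829.19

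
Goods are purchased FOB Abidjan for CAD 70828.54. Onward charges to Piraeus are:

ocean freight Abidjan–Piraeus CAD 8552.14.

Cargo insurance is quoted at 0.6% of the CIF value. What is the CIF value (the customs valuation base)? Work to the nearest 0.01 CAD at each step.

CIF value: CAD 79859.84

Let C be the CIF value. C = FOB price + freight + 0.6% × C
C − 0.6% × C = 70828.54 + 8552.14
0.994 × C = 79380.68
C = 79380.68 / 0.994 = 79859.84
Insurance premium = 0.6% × 79859.84 = 479.16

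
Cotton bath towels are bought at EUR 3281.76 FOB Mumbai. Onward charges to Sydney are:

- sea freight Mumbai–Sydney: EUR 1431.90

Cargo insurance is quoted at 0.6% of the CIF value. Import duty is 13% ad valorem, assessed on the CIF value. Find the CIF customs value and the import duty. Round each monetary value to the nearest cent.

Let C be the CIF value. C = FOB price + freight + 0.6% × C
C − 0.6% × C = 3281.76 + 1431.90
0.994 × C = 4713.66
C = 4713.66 / 0.994 = 4742.11
Insurance premium = 0.6% × 4742.11 = 28.45
Import duty = 4742.11 × 13% = 616.47

CIF value: EUR 4742.11; import duty: EUR 616.47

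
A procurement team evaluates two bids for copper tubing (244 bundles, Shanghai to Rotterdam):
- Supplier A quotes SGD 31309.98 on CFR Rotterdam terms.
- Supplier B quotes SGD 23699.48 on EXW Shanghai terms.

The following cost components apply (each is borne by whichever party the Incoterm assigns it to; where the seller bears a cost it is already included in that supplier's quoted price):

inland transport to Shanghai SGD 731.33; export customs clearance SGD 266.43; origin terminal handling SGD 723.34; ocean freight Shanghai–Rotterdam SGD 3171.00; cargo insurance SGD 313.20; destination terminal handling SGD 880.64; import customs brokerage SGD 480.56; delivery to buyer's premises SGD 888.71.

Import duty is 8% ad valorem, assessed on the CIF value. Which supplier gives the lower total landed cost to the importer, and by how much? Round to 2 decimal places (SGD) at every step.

Supplier B is cheaper by SGD 2935.87

Supplier A (CFR):
CIF value = CFR price + insurance = 31309.98 + 313.20 = 31623.18
Import duty = 31623.18 × 8% = 2529.85
Buyer bears (A): 313.20 + 880.64 + 480.56 + 888.71 = 2563.11
Landed cost (A) = invoice 31309.98 + 2563.11 + duty 2529.85 = 36402.94
Supplier B (EXW):
CIF value = EXW price + inland to port + export clearance + origin terminal + freight + insurance = 23699.48 + 731.33 + 266.43 + 723.34 + 3171.00 + 313.20 = 28904.78
Import duty = 28904.78 × 8% = 2312.38
Buyer bears (B): 731.33 + 266.43 + 723.34 + 3171.00 + 313.20 + 880.64 + 480.56 + 888.71 = 7455.21
Landed cost (B) = invoice 23699.48 + 7455.21 + duty 2312.38 = 33467.07
Difference = |36402.94 − 33467.07| = 2935.87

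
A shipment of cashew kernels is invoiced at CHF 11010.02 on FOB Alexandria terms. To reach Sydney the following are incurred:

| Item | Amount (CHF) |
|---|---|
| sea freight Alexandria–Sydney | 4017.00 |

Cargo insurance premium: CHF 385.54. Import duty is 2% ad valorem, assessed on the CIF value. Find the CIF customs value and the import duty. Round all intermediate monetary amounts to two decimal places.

CIF value: CHF 15412.56; import duty: CHF 308.25

CIF = FOB price + freight + insurance
CIF = 11010.02 + 4017.00 + 385.54 = 15412.56
Import duty = 15412.56 × 2% = 308.25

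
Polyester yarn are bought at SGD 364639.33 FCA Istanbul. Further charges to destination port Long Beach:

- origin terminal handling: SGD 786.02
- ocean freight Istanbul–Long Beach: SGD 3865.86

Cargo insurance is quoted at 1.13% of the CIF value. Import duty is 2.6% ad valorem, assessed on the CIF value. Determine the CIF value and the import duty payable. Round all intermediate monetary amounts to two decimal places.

Let C be the CIF value. C = FCA price + pre-shipment costs + freight + 1.13% × C
C − 1.13% × C = 364639.33 + 786.02 + 3865.86
0.9887 × C = 369291.21
C = 369291.21 / 0.9887 = 373511.89
Insurance premium = 1.13% × 373511.89 = 4220.68
Import duty = 373511.89 × 2.6% = 9711.31

CIF value: SGD 373511.89; import duty: SGD 9711.31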